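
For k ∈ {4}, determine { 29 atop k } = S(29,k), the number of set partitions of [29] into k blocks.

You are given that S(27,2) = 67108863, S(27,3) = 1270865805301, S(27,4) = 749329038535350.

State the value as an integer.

i=28: T(28,3)=67108863+3·1270865805301=3812664524766 | T(28,4)=1270865805301+4·749329038535350=2998587019946701
i=29: T(29,4)=3812664524766+4·2998587019946701=11998160744311570
Read S(29,4) = 11998160744311570.

11998160744311570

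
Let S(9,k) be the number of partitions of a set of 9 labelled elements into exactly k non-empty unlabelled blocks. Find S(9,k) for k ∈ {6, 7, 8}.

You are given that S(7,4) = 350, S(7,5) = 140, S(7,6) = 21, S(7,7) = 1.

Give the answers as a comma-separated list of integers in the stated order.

i=8: T(8,5)=350+5·140=1050 | T(8,6)=140+6·21=266 | T(8,7)=21+7·1=28 | T(8,8)=1+8·0=1
i=9: T(9,6)=1050+6·266=2646 | T(9,7)=266+7·28=462 | T(9,8)=28+8·1=36
Read S(9,6) = 2646, S(9,7) = 462, S(9,8) = 36.

2646, 462, 36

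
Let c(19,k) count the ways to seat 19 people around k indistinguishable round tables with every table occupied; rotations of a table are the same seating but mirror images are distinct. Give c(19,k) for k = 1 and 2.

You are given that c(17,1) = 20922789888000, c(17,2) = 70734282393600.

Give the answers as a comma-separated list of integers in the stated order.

6402373705728000, 22376988058521600

r18: T_18,1=17×20922789888000+0=355687428096000; T_18,2=17×70734282393600+20922789888000=1223405590579200
r19: T_19,1=18×355687428096000+0=6402373705728000; T_19,2=18×1223405590579200+355687428096000=22376988058521600
Read c(19,1) = 6402373705728000, c(19,2) = 22376988058521600.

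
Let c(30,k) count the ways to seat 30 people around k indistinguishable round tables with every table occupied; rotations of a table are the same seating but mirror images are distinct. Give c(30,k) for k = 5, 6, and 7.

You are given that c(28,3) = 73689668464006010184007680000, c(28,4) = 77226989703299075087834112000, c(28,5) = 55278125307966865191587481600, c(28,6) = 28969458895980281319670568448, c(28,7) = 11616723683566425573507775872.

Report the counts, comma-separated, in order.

49361465831621147825759587123200, 26751280755793398822580822142976, 11139316913434780466101123891200

[29] T[29,4]:28*77226989703299075087834112000+73689668464006010184007680000=2236045380156380112643362816000 · T[29,5]:28*55278125307966865191587481600+77226989703299075087834112000=1625014498326371300452283596800 · T[29,6]:28*28969458895980281319670568448+55278125307966865191587481600=866422974395414742142363398144 · T[29,7]:28*11616723683566425573507775872+28969458895980281319670568448=354237722035840197377888292864
[30] T[30,5]:29*1625014498326371300452283596800+2236045380156380112643362816000=49361465831621147825759587123200 · T[30,6]:29*866422974395414742142363398144+1625014498326371300452283596800=26751280755793398822580822142976 · T[30,7]:29*354237722035840197377888292864+866422974395414742142363398144=11139316913434780466101123891200
Read c(30,5) = 49361465831621147825759587123200, c(30,6) = 26751280755793398822580822142976, c(30,7) = 11139316913434780466101123891200.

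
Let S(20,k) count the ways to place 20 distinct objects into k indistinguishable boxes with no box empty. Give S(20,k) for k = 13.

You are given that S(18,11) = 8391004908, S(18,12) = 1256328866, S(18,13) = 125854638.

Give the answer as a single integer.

@19  (19,12):1256328866·12+8391004908→23466951300, (19,13):125854638·13+1256328866→2892439160
@20  (20,13):2892439160·13+23466951300→61068660380
Read S(20,13) = 61068660380.

61068660380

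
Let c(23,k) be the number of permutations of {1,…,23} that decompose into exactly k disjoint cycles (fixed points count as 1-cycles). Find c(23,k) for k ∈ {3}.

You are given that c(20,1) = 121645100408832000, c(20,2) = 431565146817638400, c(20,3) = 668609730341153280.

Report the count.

[21] T[21,1]:20*121645100408832000+0=2432902008176640000 · T[21,2]:20*431565146817638400+121645100408832000=8752948036761600000 · T[21,3]:20*668609730341153280+431565146817638400=13803759753640704000
[22] T[22,2]:21*8752948036761600000+2432902008176640000=186244810780170240000 · T[22,3]:21*13803759753640704000+8752948036761600000=298631902863216384000
[23] T[23,3]:22*298631902863216384000+186244810780170240000=6756146673770930688000
Read c(23,3) = 6756146673770930688000.

6756146673770930688000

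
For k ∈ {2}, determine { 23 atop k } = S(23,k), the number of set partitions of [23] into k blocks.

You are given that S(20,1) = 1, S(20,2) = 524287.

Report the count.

@21  (21,1):1·1+0→1, (21,2):524287·2+1→1048575
@22  (22,1):1·1+0→1, (22,2):1048575·2+1→2097151
@23  (23,2):2097151·2+1→4194303
Read S(23,2) = 4194303.

4194303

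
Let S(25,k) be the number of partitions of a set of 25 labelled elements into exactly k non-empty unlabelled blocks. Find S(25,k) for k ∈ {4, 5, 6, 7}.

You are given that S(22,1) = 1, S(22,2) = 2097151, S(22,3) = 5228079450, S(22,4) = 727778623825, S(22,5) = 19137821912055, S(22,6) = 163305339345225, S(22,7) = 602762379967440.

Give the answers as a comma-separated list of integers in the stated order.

46771289738810, 2436684974110751, 37026417000002430, 227832482998716310

row 23: T[23][2]=2·2097151+1=4194303  T[23][3]=3·5228079450+2097151=15686335501  T[23][4]=4·727778623825+5228079450=2916342574750  T[23][5]=5·19137821912055+727778623825=96416888184100  T[23][6]=6·163305339345225+19137821912055=998969857983405  T[23][7]=7·602762379967440+163305339345225=4382641999117305
row 24: T[24][3]=3·15686335501+4194303=47063200806  T[24][4]=4·2916342574750+15686335501=11681056634501  T[24][5]=5·96416888184100+2916342574750=485000783495250  T[24][6]=6·998969857983405+96416888184100=6090236036084530  T[24][7]=7·4382641999117305+998969857983405=31677463851804540
row 25: T[25][4]=4·11681056634501+47063200806=46771289738810  T[25][5]=5·485000783495250+11681056634501=2436684974110751  T[25][6]=6·6090236036084530+485000783495250=37026417000002430  T[25][7]=7·31677463851804540+6090236036084530=227832482998716310
Read S(25,4) = 46771289738810, S(25,5) = 2436684974110751, S(25,6) = 37026417000002430, S(25,7) = 227832482998716310.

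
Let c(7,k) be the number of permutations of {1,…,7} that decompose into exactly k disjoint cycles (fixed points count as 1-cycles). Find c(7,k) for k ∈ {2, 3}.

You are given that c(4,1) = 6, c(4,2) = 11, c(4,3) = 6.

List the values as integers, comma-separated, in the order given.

1764, 1624

i=5: T(5,1)=0+4·6=24 | T(5,2)=6+4·11=50 | T(5,3)=11+4·6=35
i=6: T(6,1)=0+5·24=120 | T(6,2)=24+5·50=274 | T(6,3)=50+5·35=225
i=7: T(7,2)=120+6·274=1764 | T(7,3)=274+6·225=1624
Read c(7,2) = 1764, c(7,3) = 1624.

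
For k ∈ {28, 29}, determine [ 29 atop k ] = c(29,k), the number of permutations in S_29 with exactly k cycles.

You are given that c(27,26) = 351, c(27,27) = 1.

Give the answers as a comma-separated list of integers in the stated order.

r28: T_28,27=27×1+351=378; T_28,28=27×0+1=1
r29: T_29,28=28×1+378=406; T_29,29=28×0+1=1
Read c(29,28) = 406, c(29,29) = 1.

406, 1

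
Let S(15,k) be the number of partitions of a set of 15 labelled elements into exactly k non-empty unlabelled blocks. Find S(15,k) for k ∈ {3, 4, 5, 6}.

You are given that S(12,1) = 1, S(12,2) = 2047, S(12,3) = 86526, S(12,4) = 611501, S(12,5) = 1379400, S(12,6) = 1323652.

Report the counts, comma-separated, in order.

2375101, 42355950, 210766920, 420693273

row 13: T[13][1]=1·1+0=1  T[13][2]=2·2047+1=4095  T[13][3]=3·86526+2047=261625  T[13][4]=4·611501+86526=2532530  T[13][5]=5·1379400+611501=7508501  T[13][6]=6·1323652+1379400=9321312
row 14: T[14][2]=2·4095+1=8191  T[14][3]=3·261625+4095=788970  T[14][4]=4·2532530+261625=10391745  T[14][5]=5·7508501+2532530=40075035  T[14][6]=6·9321312+7508501=63436373
row 15: T[15][3]=3·788970+8191=2375101  T[15][4]=4·10391745+788970=42355950  T[15][5]=5·40075035+10391745=210766920  T[15][6]=6·63436373+40075035=420693273
Read S(15,3) = 2375101, S(15,4) = 42355950, S(15,5) = 210766920, S(15,6) = 420693273.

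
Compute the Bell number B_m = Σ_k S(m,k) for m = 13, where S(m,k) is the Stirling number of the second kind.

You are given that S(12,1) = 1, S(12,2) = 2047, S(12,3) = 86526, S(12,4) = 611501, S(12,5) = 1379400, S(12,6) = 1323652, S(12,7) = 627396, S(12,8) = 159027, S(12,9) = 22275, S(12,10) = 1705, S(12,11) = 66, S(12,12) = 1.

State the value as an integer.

27644437

@13  (13,1):1·1+0→1, (13,2):2047·2+1→4095, (13,3):86526·3+2047→261625, (13,4):611501·4+86526→2532530, (13,5):1379400·5+611501→7508501, (13,6):1323652·6+1379400→9321312, (13,7):627396·7+1323652→5715424, (13,8):159027·8+627396→1899612, (13,9):22275·9+159027→359502, (13,10):1705·10+22275→39325, (13,11):66·11+1705→2431, (13,12):1·12+66→78, (13,13):0·13+1→1
B_13 = ΣS(13,k) = 1+4095+261625+2532530+7508501+9321312+5715424+1899612+359502+39325+2431+78+1 = 27644437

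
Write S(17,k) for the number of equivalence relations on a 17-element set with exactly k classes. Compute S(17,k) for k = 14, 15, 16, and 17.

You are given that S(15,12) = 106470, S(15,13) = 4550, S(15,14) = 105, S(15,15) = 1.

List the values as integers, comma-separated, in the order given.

249900, 7820, 136, 1

[16] T[16,13]:13*4550+106470=165620 · T[16,14]:14*105+4550=6020 · T[16,15]:15*1+105=120 · T[16,16]:16*0+1=1
[17] T[17,14]:14*6020+165620=249900 · T[17,15]:15*120+6020=7820 · T[17,16]:16*1+120=136 · T[17,17]:17*0+1=1
Read S(17,14) = 249900, S(17,15) = 7820, S(17,16) = 136, S(17,17) = 1.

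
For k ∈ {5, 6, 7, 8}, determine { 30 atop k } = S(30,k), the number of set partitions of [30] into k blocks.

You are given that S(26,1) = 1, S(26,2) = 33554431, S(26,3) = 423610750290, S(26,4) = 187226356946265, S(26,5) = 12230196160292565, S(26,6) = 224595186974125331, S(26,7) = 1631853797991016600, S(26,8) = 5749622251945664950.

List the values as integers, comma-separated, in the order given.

7713000216608565075, 299310102746948685757, 4168916722553086402080, 26383018684048108297800

r27: T_27,2=2×33554431+1=67108863; T_27,3=3×423610750290+33554431=1270865805301; T_27,4=4×187226356946265+423610750290=749329038535350; T_27,5=5×12230196160292565+187226356946265=61338207158409090; T_27,6=6×224595186974125331+12230196160292565=1359801318005044551; T_27,7=7×1631853797991016600+224595186974125331=11647571772911241531; T_27,8=8×5749622251945664950+1631853797991016600=47628831813556336200
r28: T_28,3=3×1270865805301+67108863=3812664524766; T_28,4=4×749329038535350+1270865805301=2998587019946701; T_28,5=5×61338207158409090+749329038535350=307440364830580800; T_28,6=6×1359801318005044551+61338207158409090=8220146115188676396; T_28,7=7×11647571772911241531+1359801318005044551=82892803728383735268; T_28,8=8×47628831813556336200+11647571772911241531=392678226281361931131
r29: T_29,4=4×2998587019946701+3812664524766=11998160744311570; T_29,5=5×307440364830580800+2998587019946701=1540200411172850701; T_29,6=6×8220146115188676396+307440364830580800=49628317055962639176; T_29,7=7×82892803728383735268+8220146115188676396=588469772213874823272; T_29,8=8×392678226281361931131+82892803728383735268=3224318613979279184316
r30: T_30,5=5×1540200411172850701+11998160744311570=7713000216608565075; T_30,6=6×49628317055962639176+1540200411172850701=299310102746948685757; T_30,7=7×588469772213874823272+49628317055962639176=4168916722553086402080; T_30,8=8×3224318613979279184316+588469772213874823272=26383018684048108297800
Read S(30,5) = 7713000216608565075, S(30,6) = 299310102746948685757, S(30,7) = 4168916722553086402080, S(30,8) = 26383018684048108297800.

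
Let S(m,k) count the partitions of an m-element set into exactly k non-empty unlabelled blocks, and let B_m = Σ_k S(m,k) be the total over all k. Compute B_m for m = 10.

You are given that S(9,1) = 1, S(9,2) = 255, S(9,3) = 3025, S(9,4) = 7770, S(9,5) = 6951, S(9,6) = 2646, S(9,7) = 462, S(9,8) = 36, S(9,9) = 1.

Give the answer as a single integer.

i=10: T(10,1)=0+1·1=1 | T(10,2)=1+2·255=511 | T(10,3)=255+3·3025=9330 | T(10,4)=3025+4·7770=34105 | T(10,5)=7770+5·6951=42525 | T(10,6)=6951+6·2646=22827 | T(10,7)=2646+7·462=5880 | T(10,8)=462+8·36=750 | T(10,9)=36+9·1=45 | T(10,10)=1+10·0=1
B_10 = ΣS(10,k) = 1+511+9330+34105+42525+22827+5880+750+45+1 = 115975

115975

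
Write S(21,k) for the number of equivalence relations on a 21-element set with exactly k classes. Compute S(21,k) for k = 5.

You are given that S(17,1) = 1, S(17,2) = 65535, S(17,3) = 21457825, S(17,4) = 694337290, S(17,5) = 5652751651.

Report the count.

[18] T[18,2]:2*65535+1=131071 · T[18,3]:3*21457825+65535=64439010 · T[18,4]:4*694337290+21457825=2798806985 · T[18,5]:5*5652751651+694337290=28958095545
[19] T[19,3]:3*64439010+131071=193448101 · T[19,4]:4*2798806985+64439010=11259666950 · T[19,5]:5*28958095545+2798806985=147589284710
[20] T[20,4]:4*11259666950+193448101=45232115901 · T[20,5]:5*147589284710+11259666950=749206090500
[21] T[21,5]:5*749206090500+45232115901=3791262568401
Read S(21,5) = 3791262568401.

3791262568401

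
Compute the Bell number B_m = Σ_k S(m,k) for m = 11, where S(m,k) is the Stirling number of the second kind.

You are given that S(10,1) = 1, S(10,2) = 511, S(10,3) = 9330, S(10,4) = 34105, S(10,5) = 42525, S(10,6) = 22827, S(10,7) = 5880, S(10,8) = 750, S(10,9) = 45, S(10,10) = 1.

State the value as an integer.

[11] T[11,1]:1*1+0=1 · T[11,2]:2*511+1=1023 · T[11,3]:3*9330+511=28501 · T[11,4]:4*34105+9330=145750 · T[11,5]:5*42525+34105=246730 · T[11,6]:6*22827+42525=179487 · T[11,7]:7*5880+22827=63987 · T[11,8]:8*750+5880=11880 · T[11,9]:9*45+750=1155 · T[11,10]:10*1+45=55 · T[11,11]:11*0+1=1
B_11 = ΣS(11,k) = 1+1023+28501+145750+246730+179487+63987+11880+1155+55+1 = 678570

678570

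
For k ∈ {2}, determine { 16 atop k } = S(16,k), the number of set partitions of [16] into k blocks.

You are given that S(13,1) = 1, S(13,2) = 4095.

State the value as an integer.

r14: T_14,1=1×1+0=1; T_14,2=2×4095+1=8191
r15: T_15,1=1×1+0=1; T_15,2=2×8191+1=16383
r16: T_16,2=2×16383+1=32767
Read S(16,2) = 32767.

32767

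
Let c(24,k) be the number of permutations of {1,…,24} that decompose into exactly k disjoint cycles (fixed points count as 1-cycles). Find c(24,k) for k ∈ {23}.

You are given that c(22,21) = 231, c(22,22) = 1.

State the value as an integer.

276

r23: T_23,22=22×1+231=253; T_23,23=22×0+1=1
r24: T_24,23=23×1+253=276
Read c(24,23) = 276.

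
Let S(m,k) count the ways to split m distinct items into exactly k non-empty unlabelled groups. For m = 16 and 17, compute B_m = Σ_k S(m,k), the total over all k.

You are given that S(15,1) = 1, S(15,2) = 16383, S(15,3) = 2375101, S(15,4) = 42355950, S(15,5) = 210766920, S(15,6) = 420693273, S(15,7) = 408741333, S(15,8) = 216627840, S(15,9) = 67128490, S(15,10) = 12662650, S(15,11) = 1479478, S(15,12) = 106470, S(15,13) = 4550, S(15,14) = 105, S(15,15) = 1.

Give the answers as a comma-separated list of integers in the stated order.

10480142147, 82864869804

row 16: T[16][1]=1·1+0=1  T[16][2]=2·16383+1=32767  T[16][3]=3·2375101+16383=7141686  T[16][4]=4·42355950+2375101=171798901  T[16][5]=5·210766920+42355950=1096190550  T[16][6]=6·420693273+210766920=2734926558  T[16][7]=7·408741333+420693273=3281882604  T[16][8]=8·216627840+408741333=2141764053  T[16][9]=9·67128490+216627840=820784250  T[16][10]=10·12662650+67128490=193754990  T[16][11]=11·1479478+12662650=28936908  T[16][12]=12·106470+1479478=2757118  T[16][13]=13·4550+106470=165620  T[16][14]=14·105+4550=6020  T[16][15]=15·1+105=120  T[16][16]=16·0+1=1
row 17: T[17][1]=1·1+0=1  T[17][2]=2·32767+1=65535  T[17][3]=3·7141686+32767=21457825  T[17][4]=4·171798901+7141686=694337290  T[17][5]=5·1096190550+171798901=5652751651  T[17][6]=6·2734926558+1096190550=17505749898  T[17][7]=7·3281882604+2734926558=25708104786  T[17][8]=8·2141764053+3281882604=20415995028  T[17][9]=9·820784250+2141764053=9528822303  T[17][10]=10·193754990+820784250=2758334150  T[17][11]=11·28936908+193754990=512060978  T[17][12]=12·2757118+28936908=62022324  T[17][13]=13·165620+2757118=4910178  T[17][14]=14·6020+165620=249900  T[17][15]=15·120+6020=7820  T[17][16]=16·1+120=136  T[17][17]=17·0+1=1
B_16 = ΣS(16,k) = 1+32767+7141686+171798901+1096190550+2734926558+3281882604+2141764053+820784250+193754990+28936908+2757118+165620+6020+120+1 = 10480142147
B_17 = ΣS(17,k) = 1+65535+21457825+694337290+5652751651+17505749898+25708104786+20415995028+9528822303+2758334150+512060978+62022324+4910178+249900+7820+136+1 = 82864869804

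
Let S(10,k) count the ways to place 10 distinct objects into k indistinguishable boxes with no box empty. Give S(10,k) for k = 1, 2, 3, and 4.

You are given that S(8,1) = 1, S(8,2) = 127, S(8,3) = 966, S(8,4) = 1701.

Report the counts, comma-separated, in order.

1, 511, 9330, 34105

r9: T_9,1=1×1+0=1; T_9,2=2×127+1=255; T_9,3=3×966+127=3025; T_9,4=4×1701+966=7770
r10: T_10,1=1×1+0=1; T_10,2=2×255+1=511; T_10,3=3×3025+255=9330; T_10,4=4×7770+3025=34105
Read S(10,1) = 1, S(10,2) = 511, S(10,3) = 9330, S(10,4) = 34105.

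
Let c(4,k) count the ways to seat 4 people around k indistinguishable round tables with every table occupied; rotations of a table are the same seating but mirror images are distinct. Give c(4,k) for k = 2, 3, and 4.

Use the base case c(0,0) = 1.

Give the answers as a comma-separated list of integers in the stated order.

11, 6, 1

@1  (1,1):0·0+1→1
@2  (2,1):1·1+0→1, (2,2):0·1+1→1
@3  (3,1):1·2+0→2, (3,2):1·2+1→3, (3,3):0·2+1→1
@4  (4,2):3·3+2→11, (4,3):1·3+3→6, (4,4):0·3+1→1
Read c(4,2) = 11, c(4,3) = 6, c(4,4) = 1.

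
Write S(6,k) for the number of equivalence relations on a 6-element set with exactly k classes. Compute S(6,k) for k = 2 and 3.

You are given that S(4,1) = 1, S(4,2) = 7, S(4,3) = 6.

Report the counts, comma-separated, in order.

31, 90

r5: T_5,1=1×1+0=1; T_5,2=2×7+1=15; T_5,3=3×6+7=25
r6: T_6,2=2×15+1=31; T_6,3=3×25+15=90
Read S(6,2) = 31, S(6,3) = 90.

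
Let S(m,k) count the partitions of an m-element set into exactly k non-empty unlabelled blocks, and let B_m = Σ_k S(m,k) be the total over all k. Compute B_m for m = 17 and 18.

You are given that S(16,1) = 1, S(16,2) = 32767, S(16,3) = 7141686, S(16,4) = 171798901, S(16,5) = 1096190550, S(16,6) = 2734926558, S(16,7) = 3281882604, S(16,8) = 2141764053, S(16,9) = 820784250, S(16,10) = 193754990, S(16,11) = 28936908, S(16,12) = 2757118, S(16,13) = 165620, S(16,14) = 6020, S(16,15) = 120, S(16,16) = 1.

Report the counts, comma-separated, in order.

82864869804, 682076806159

[17] T[17,1]:1*1+0=1 · T[17,2]:2*32767+1=65535 · T[17,3]:3*7141686+32767=21457825 · T[17,4]:4*171798901+7141686=694337290 · T[17,5]:5*1096190550+171798901=5652751651 · T[17,6]:6*2734926558+1096190550=17505749898 · T[17,7]:7*3281882604+2734926558=25708104786 · T[17,8]:8*2141764053+3281882604=20415995028 · T[17,9]:9*820784250+2141764053=9528822303 · T[17,10]:10*193754990+820784250=2758334150 · T[17,11]:11*28936908+193754990=512060978 · T[17,12]:12*2757118+28936908=62022324 · T[17,13]:13*165620+2757118=4910178 · T[17,14]:14*6020+165620=249900 · T[17,15]:15*120+6020=7820 · T[17,16]:16*1+120=136 · T[17,17]:17*0+1=1
[18] T[18,1]:1*1+0=1 · T[18,2]:2*65535+1=131071 · T[18,3]:3*21457825+65535=64439010 · T[18,4]:4*694337290+21457825=2798806985 · T[18,5]:5*5652751651+694337290=28958095545 · T[18,6]:6*17505749898+5652751651=110687251039 · T[18,7]:7*25708104786+17505749898=197462483400 · T[18,8]:8*20415995028+25708104786=189036065010 · T[18,9]:9*9528822303+20415995028=106175395755 · T[18,10]:10*2758334150+9528822303=37112163803 · T[18,11]:11*512060978+2758334150=8391004908 · T[18,12]:12*62022324+512060978=1256328866 · T[18,13]:13*4910178+62022324=125854638 · T[18,14]:14*249900+4910178=8408778 · T[18,15]:15*7820+249900=367200 · T[18,16]:16*136+7820=9996 · T[18,17]:17*1+136=153 · T[18,18]:18*0+1=1
B_17 = ΣS(17,k) = 1+65535+21457825+694337290+5652751651+17505749898+25708104786+20415995028+9528822303+2758334150+512060978+62022324+4910178+249900+7820+136+1 = 82864869804
B_18 = ΣS(18,k) = 1+131071+64439010+2798806985+28958095545+110687251039+197462483400+189036065010+106175395755+37112163803+8391004908+1256328866+125854638+8408778+367200+9996+153+1 = 682076806159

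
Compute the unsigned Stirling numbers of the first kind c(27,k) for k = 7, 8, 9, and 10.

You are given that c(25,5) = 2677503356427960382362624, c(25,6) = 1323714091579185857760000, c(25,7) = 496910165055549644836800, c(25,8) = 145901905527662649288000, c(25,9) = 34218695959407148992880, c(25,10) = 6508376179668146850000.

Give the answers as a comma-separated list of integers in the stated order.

@26  (26,6):1323714091579185857760000·25+2677503356427960382362624→35770355645907606826362624, (26,7):496910165055549644836800·25+1323714091579185857760000→13746468217967926978680000, (26,8):145901905527662649288000·25+496910165055549644836800→4144457803247115877036800, (26,9):34218695959407148992880·25+145901905527662649288000→1001369304512841374110000, (26,10):6508376179668146850000·25+34218695959407148992880→196928100451110820242880
@27  (27,7):13746468217967926978680000·26+35770355645907606826362624→393178529313073708272042624, (27,8):4144457803247115877036800·26+13746468217967926978680000→121502371102392939781636800, (27,9):1001369304512841374110000·26+4144457803247115877036800→30180059720580991603896800, (27,10):196928100451110820242880·26+1001369304512841374110000→6121499916241722700424880
Read c(27,7) = 393178529313073708272042624, c(27,8) = 121502371102392939781636800, c(27,9) = 30180059720580991603896800, c(27,10) = 6121499916241722700424880.

393178529313073708272042624, 121502371102392939781636800, 30180059720580991603896800, 6121499916241722700424880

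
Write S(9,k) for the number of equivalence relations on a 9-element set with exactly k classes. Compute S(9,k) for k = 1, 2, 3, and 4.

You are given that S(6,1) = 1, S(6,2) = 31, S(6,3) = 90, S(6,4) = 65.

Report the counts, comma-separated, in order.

[7] T[7,1]:1*1+0=1 · T[7,2]:2*31+1=63 · T[7,3]:3*90+31=301 · T[7,4]:4*65+90=350
[8] T[8,1]:1*1+0=1 · T[8,2]:2*63+1=127 · T[8,3]:3*301+63=966 · T[8,4]:4*350+301=1701
[9] T[9,1]:1*1+0=1 · T[9,2]:2*127+1=255 · T[9,3]:3*966+127=3025 · T[9,4]:4*1701+966=7770
Read S(9,1) = 1, S(9,2) = 255, S(9,3) = 3025, S(9,4) = 7770.

1, 255, 3025, 7770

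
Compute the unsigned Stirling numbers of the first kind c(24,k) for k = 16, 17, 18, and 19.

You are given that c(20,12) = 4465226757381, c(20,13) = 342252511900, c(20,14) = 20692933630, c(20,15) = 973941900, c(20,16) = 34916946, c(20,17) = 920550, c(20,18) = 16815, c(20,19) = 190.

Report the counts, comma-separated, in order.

i=21: T(21,13)=4465226757381+20·342252511900=11310276995381 | T(21,14)=342252511900+20·20692933630=756111184500 | T(21,15)=20692933630+20·973941900=40171771630 | T(21,16)=973941900+20·34916946=1672280820 | T(21,17)=34916946+20·920550=53327946 | T(21,18)=920550+20·16815=1256850 | T(21,19)=16815+20·190=20615
i=22: T(22,14)=11310276995381+21·756111184500=27188611869881 | T(22,15)=756111184500+21·40171771630=1599718388730 | T(22,16)=40171771630+21·1672280820=75289668850 | T(22,17)=1672280820+21·53327946=2792167686 | T(22,18)=53327946+21·1256850=79721796 | T(22,19)=1256850+21·20615=1689765
i=23: T(23,15)=27188611869881+22·1599718388730=62382416421941 | T(23,16)=1599718388730+22·75289668850=3256091103430 | T(23,17)=75289668850+22·2792167686=136717357942 | T(23,18)=2792167686+22·79721796=4546047198 | T(23,19)=79721796+22·1689765=116896626
i=24: T(24,16)=62382416421941+23·3256091103430=137272511800831 | T(24,17)=3256091103430+23·136717357942=6400590336096 | T(24,18)=136717357942+23·4546047198=241276443496 | T(24,19)=4546047198+23·116896626=7234669596
Read c(24,16) = 137272511800831, c(24,17) = 6400590336096, c(24,18) = 241276443496, c(24,19) = 7234669596.

137272511800831, 6400590336096, 241276443496, 7234669596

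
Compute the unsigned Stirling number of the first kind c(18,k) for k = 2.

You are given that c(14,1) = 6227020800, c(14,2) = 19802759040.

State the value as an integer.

r15: T_15,1=14×6227020800+0=87178291200; T_15,2=14×19802759040+6227020800=283465647360
r16: T_16,1=15×87178291200+0=1307674368000; T_16,2=15×283465647360+87178291200=4339163001600
r17: T_17,1=16×1307674368000+0=20922789888000; T_17,2=16×4339163001600+1307674368000=70734282393600
r18: T_18,2=17×70734282393600+20922789888000=1223405590579200
Read c(18,2) = 1223405590579200.

1223405590579200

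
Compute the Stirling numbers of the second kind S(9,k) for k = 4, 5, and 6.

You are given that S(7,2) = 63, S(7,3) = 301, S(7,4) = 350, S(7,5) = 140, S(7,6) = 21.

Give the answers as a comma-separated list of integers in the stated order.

r8: T_8,3=3×301+63=966; T_8,4=4×350+301=1701; T_8,5=5×140+350=1050; T_8,6=6×21+140=266
r9: T_9,4=4×1701+966=7770; T_9,5=5×1050+1701=6951; T_9,6=6×266+1050=2646
Read S(9,4) = 7770, S(9,5) = 6951, S(9,6) = 2646.

7770, 6951, 2646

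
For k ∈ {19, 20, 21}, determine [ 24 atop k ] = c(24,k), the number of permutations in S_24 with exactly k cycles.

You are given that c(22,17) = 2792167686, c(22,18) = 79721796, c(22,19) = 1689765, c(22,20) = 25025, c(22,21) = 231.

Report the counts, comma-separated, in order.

7234669596, 168423871, 2932776

@23  (23,18):79721796·22+2792167686→4546047198, (23,19):1689765·22+79721796→116896626, (23,20):25025·22+1689765→2240315, (23,21):231·22+25025→30107
@24  (24,19):116896626·23+4546047198→7234669596, (24,20):2240315·23+116896626→168423871, (24,21):30107·23+2240315→2932776
Read c(24,19) = 7234669596, c(24,20) = 168423871, c(24,21) = 2932776.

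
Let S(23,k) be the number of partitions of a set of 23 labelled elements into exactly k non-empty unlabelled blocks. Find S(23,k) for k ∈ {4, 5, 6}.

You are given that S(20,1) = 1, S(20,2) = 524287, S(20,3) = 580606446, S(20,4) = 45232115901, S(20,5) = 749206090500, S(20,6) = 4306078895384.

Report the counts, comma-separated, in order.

i=21: T(21,2)=1+2·524287=1048575 | T(21,3)=524287+3·580606446=1742343625 | T(21,4)=580606446+4·45232115901=181509070050 | T(21,5)=45232115901+5·749206090500=3791262568401 | T(21,6)=749206090500+6·4306078895384=26585679462804
i=22: T(22,3)=1048575+3·1742343625=5228079450 | T(22,4)=1742343625+4·181509070050=727778623825 | T(22,5)=181509070050+5·3791262568401=19137821912055 | T(22,6)=3791262568401+6·26585679462804=163305339345225
i=23: T(23,4)=5228079450+4·727778623825=2916342574750 | T(23,5)=727778623825+5·19137821912055=96416888184100 | T(23,6)=19137821912055+6·163305339345225=998969857983405
Read S(23,4) = 2916342574750, S(23,5) = 96416888184100, S(23,6) = 998969857983405.

2916342574750, 96416888184100, 998969857983405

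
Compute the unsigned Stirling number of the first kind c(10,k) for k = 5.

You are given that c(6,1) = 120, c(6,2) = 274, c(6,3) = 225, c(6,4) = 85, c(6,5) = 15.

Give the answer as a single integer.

[7] T[7,2]:6*274+120=1764 · T[7,3]:6*225+274=1624 · T[7,4]:6*85+225=735 · T[7,5]:6*15+85=175
[8] T[8,3]:7*1624+1764=13132 · T[8,4]:7*735+1624=6769 · T[8,5]:7*175+735=1960
[9] T[9,4]:8*6769+13132=67284 · T[9,5]:8*1960+6769=22449
[10] T[10,5]:9*22449+67284=269325
Read c(10,5) = 269325.

269325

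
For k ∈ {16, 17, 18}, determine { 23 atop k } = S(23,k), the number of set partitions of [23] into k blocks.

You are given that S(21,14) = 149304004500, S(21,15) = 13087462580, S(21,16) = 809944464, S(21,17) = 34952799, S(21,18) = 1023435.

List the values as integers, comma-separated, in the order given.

762361127264, 49916988803, 2364885369

@22  (22,15):13087462580·15+149304004500→345615943200, (22,16):809944464·16+13087462580→26046574004, (22,17):34952799·17+809944464→1404142047, (22,18):1023435·18+34952799→53374629
@23  (23,16):26046574004·16+345615943200→762361127264, (23,17):1404142047·17+26046574004→49916988803, (23,18):53374629·18+1404142047→2364885369
Read S(23,16) = 762361127264, S(23,17) = 49916988803, S(23,18) = 2364885369.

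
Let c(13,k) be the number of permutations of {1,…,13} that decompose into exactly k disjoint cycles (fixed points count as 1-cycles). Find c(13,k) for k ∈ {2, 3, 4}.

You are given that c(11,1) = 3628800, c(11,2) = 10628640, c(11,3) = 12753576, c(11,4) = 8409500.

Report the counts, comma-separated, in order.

1486442880, 1931559552, 1414014888

row 12: T[12][1]=11·3628800+0=39916800  T[12][2]=11·10628640+3628800=120543840  T[12][3]=11·12753576+10628640=150917976  T[12][4]=11·8409500+12753576=105258076
row 13: T[13][2]=12·120543840+39916800=1486442880  T[13][3]=12·150917976+120543840=1931559552  T[13][4]=12·105258076+150917976=1414014888
Read c(13,2) = 1486442880, c(13,3) = 1931559552, c(13,4) = 1414014888.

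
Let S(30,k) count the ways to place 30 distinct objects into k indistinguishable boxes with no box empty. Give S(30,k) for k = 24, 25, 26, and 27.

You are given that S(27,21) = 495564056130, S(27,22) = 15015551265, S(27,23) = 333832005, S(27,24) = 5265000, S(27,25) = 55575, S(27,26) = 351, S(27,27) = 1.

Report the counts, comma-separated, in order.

2157580085700, 49402080000, 843303006, 10359090

[28] T[28,22]:22*15015551265+495564056130=825906183960 · T[28,23]:23*333832005+15015551265=22693687380 · T[28,24]:24*5265000+333832005=460192005 · T[28,25]:25*55575+5265000=6654375 · T[28,26]:26*351+55575=64701 · T[28,27]:27*1+351=378
[29] T[29,23]:23*22693687380+825906183960=1347860993700 · T[29,24]:24*460192005+22693687380=33738295500 · T[29,25]:25*6654375+460192005=626551380 · T[29,26]:26*64701+6654375=8336601 · T[29,27]:27*378+64701=74907
[30] T[30,24]:24*33738295500+1347860993700=2157580085700 · T[30,25]:25*626551380+33738295500=49402080000 · T[30,26]:26*8336601+626551380=843303006 · T[30,27]:27*74907+8336601=10359090
Read S(30,24) = 2157580085700, S(30,25) = 49402080000, S(30,26) = 843303006, S(30,27) = 10359090.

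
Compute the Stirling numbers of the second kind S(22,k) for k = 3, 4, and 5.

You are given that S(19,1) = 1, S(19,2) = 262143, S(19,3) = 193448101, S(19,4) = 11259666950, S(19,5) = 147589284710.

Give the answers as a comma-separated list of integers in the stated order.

5228079450, 727778623825, 19137821912055

r20: T_20,1=1×1+0=1; T_20,2=2×262143+1=524287; T_20,3=3×193448101+262143=580606446; T_20,4=4×11259666950+193448101=45232115901; T_20,5=5×147589284710+11259666950=749206090500
r21: T_21,2=2×524287+1=1048575; T_21,3=3×580606446+524287=1742343625; T_21,4=4×45232115901+580606446=181509070050; T_21,5=5×749206090500+45232115901=3791262568401
r22: T_22,3=3×1742343625+1048575=5228079450; T_22,4=4×181509070050+1742343625=727778623825; T_22,5=5×3791262568401+181509070050=19137821912055
Read S(22,3) = 5228079450, S(22,4) = 727778623825, S(22,5) = 19137821912055.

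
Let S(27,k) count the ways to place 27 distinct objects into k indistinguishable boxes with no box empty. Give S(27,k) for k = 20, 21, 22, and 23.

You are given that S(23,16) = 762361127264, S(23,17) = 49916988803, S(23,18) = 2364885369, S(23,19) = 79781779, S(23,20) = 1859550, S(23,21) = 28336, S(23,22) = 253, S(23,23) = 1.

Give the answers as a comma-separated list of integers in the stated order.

i=24: T(24,17)=762361127264+17·49916988803=1610949936915 | T(24,18)=49916988803+18·2364885369=92484925445 | T(24,19)=2364885369+19·79781779=3880739170 | T(24,20)=79781779+20·1859550=116972779 | T(24,21)=1859550+21·28336=2454606 | T(24,22)=28336+22·253=33902 | T(24,23)=253+23·1=276
i=25: T(25,18)=1610949936915+18·92484925445=3275678594925 | T(25,19)=92484925445+19·3880739170=166218969675 | T(25,20)=3880739170+20·116972779=6220194750 | T(25,21)=116972779+21·2454606=168519505 | T(25,22)=2454606+22·33902=3200450 | T(25,23)=33902+23·276=40250
i=26: T(26,19)=3275678594925+19·166218969675=6433839018750 | T(26,20)=166218969675+20·6220194750=290622864675 | T(26,21)=6220194750+21·168519505=9759104355 | T(26,22)=168519505+22·3200450=238929405 | T(26,23)=3200450+23·40250=4126200
i=27: T(27,20)=6433839018750+20·290622864675=12246296312250 | T(27,21)=290622864675+21·9759104355=495564056130 | T(27,22)=9759104355+22·238929405=15015551265 | T(27,23)=238929405+23·4126200=333832005
Read S(27,20) = 12246296312250, S(27,21) = 495564056130, S(27,22) = 15015551265, S(27,23) = 333832005.

12246296312250, 495564056130, 15015551265, 333832005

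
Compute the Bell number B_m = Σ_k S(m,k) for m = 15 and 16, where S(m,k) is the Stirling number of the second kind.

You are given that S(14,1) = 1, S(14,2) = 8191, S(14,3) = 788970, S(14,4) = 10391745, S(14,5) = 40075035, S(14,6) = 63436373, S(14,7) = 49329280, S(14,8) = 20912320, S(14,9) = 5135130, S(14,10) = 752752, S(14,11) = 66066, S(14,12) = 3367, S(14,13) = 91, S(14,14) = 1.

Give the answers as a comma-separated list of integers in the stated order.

1382958545, 10480142147

i=15: T(15,1)=0+1·1=1 | T(15,2)=1+2·8191=16383 | T(15,3)=8191+3·788970=2375101 | T(15,4)=788970+4·10391745=42355950 | T(15,5)=10391745+5·40075035=210766920 | T(15,6)=40075035+6·63436373=420693273 | T(15,7)=63436373+7·49329280=408741333 | T(15,8)=49329280+8·20912320=216627840 | T(15,9)=20912320+9·5135130=67128490 | T(15,10)=5135130+10·752752=12662650 | T(15,11)=752752+11·66066=1479478 | T(15,12)=66066+12·3367=106470 | T(15,13)=3367+13·91=4550 | T(15,14)=91+14·1=105 | T(15,15)=1+15·0=1
i=16: T(16,1)=0+1·1=1 | T(16,2)=1+2·16383=32767 | T(16,3)=16383+3·2375101=7141686 | T(16,4)=2375101+4·42355950=171798901 | T(16,5)=42355950+5·210766920=1096190550 | T(16,6)=210766920+6·420693273=2734926558 | T(16,7)=420693273+7·408741333=3281882604 | T(16,8)=408741333+8·216627840=2141764053 | T(16,9)=216627840+9·67128490=820784250 | T(16,10)=67128490+10·12662650=193754990 | T(16,11)=12662650+11·1479478=28936908 | T(16,12)=1479478+12·106470=2757118 | T(16,13)=106470+13·4550=165620 | T(16,14)=4550+14·105=6020 | T(16,15)=105+15·1=120 | T(16,16)=1+16·0=1
B_15 = ΣS(15,k) = 1+16383+2375101+42355950+210766920+420693273+408741333+216627840+67128490+12662650+1479478+106470+4550+105+1 = 1382958545
B_16 = ΣS(16,k) = 1+32767+7141686+171798901+1096190550+2734926558+3281882604+2141764053+820784250+193754990+28936908+2757118+165620+6020+120+1 = 10480142147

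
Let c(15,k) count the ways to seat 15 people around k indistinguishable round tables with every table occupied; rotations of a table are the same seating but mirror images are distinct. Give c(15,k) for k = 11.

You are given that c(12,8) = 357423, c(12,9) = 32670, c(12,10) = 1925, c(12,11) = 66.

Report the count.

@13  (13,9):32670·12+357423→749463, (13,10):1925·12+32670→55770, (13,11):66·12+1925→2717
@14  (14,10):55770·13+749463→1474473, (14,11):2717·13+55770→91091
@15  (15,11):91091·14+1474473→2749747
Read c(15,11) = 2749747.

2749747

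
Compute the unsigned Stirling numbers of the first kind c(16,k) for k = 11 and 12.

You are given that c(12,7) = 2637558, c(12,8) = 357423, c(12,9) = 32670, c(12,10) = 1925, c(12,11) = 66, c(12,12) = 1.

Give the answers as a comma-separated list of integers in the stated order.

78558480, 4899622

r13: T_13,8=12×357423+2637558=6926634; T_13,9=12×32670+357423=749463; T_13,10=12×1925+32670=55770; T_13,11=12×66+1925=2717; T_13,12=12×1+66=78
r14: T_14,9=13×749463+6926634=16669653; T_14,10=13×55770+749463=1474473; T_14,11=13×2717+55770=91091; T_14,12=13×78+2717=3731
r15: T_15,10=14×1474473+16669653=37312275; T_15,11=14×91091+1474473=2749747; T_15,12=14×3731+91091=143325
r16: T_16,11=15×2749747+37312275=78558480; T_16,12=15×143325+2749747=4899622
Read c(16,11) = 78558480, c(16,12) = 4899622.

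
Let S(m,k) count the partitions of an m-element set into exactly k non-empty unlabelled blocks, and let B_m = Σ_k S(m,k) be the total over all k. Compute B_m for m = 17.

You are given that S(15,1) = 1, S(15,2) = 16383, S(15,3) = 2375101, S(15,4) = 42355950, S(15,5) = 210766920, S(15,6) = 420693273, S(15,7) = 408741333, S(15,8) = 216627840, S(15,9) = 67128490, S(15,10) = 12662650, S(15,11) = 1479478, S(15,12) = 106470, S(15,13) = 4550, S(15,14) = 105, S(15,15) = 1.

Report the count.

@16  (16,1):1·1+0→1, (16,2):16383·2+1→32767, (16,3):2375101·3+16383→7141686, (16,4):42355950·4+2375101→171798901, (16,5):210766920·5+42355950→1096190550, (16,6):420693273·6+210766920→2734926558, (16,7):408741333·7+420693273→3281882604, (16,8):216627840·8+408741333→2141764053, (16,9):67128490·9+216627840→820784250, (16,10):12662650·10+67128490→193754990, (16,11):1479478·11+12662650→28936908, (16,12):106470·12+1479478→2757118, (16,13):4550·13+106470→165620, (16,14):105·14+4550→6020, (16,15):1·15+105→120, (16,16):0·16+1→1
@17  (17,1):1·1+0→1, (17,2):32767·2+1→65535, (17,3):7141686·3+32767→21457825, (17,4):171798901·4+7141686→694337290, (17,5):1096190550·5+171798901→5652751651, (17,6):2734926558·6+1096190550→17505749898, (17,7):3281882604·7+2734926558→25708104786, (17,8):2141764053·8+3281882604→20415995028, (17,9):820784250·9+2141764053→9528822303, (17,10):193754990·10+820784250→2758334150, (17,11):28936908·11+193754990→512060978, (17,12):2757118·12+28936908→62022324, (17,13):165620·13+2757118→4910178, (17,14):6020·14+165620→249900, (17,15):120·15+6020→7820, (17,16):1·16+120→136, (17,17):0·17+1→1
B_17 = ΣS(17,k) = 1+65535+21457825+694337290+5652751651+17505749898+25708104786+20415995028+9528822303+2758334150+512060978+62022324+4910178+249900+7820+136+1 = 82864869804

82864869804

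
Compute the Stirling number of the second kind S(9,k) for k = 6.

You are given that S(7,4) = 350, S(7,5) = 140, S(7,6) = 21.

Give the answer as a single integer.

row 8: T[8][5]=5·140+350=1050  T[8][6]=6·21+140=266
row 9: T[9][6]=6·266+1050=2646
Read S(9,6) = 2646.

2646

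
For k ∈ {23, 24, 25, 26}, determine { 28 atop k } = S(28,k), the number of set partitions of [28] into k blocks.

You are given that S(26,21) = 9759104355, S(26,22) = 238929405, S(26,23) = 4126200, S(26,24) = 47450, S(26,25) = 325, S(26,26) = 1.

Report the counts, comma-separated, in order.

22693687380, 460192005, 6654375, 64701

r27: T_27,22=22×238929405+9759104355=15015551265; T_27,23=23×4126200+238929405=333832005; T_27,24=24×47450+4126200=5265000; T_27,25=25×325+47450=55575; T_27,26=26×1+325=351
r28: T_28,23=23×333832005+15015551265=22693687380; T_28,24=24×5265000+333832005=460192005; T_28,25=25×55575+5265000=6654375; T_28,26=26×351+55575=64701
Read S(28,23) = 22693687380, S(28,24) = 460192005, S(28,25) = 6654375, S(28,26) = 64701.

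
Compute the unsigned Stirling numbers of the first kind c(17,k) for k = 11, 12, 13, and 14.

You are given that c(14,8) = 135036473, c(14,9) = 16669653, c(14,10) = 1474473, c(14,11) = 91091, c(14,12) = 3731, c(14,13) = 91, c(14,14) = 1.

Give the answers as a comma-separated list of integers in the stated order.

row 15: T[15][9]=14·16669653+135036473=368411615  T[15][10]=14·1474473+16669653=37312275  T[15][11]=14·91091+1474473=2749747  T[15][12]=14·3731+91091=143325  T[15][13]=14·91+3731=5005  T[15][14]=14·1+91=105
row 16: T[16][10]=15·37312275+368411615=928095740  T[16][11]=15·2749747+37312275=78558480  T[16][12]=15·143325+2749747=4899622  T[16][13]=15·5005+143325=218400  T[16][14]=15·105+5005=6580
row 17: T[17][11]=16·78558480+928095740=2185031420  T[17][12]=16·4899622+78558480=156952432  T[17][13]=16·218400+4899622=8394022  T[17][14]=16·6580+218400=323680
Read c(17,11) = 2185031420, c(17,12) = 156952432, c(17,13) = 8394022, c(17,14) = 323680.

2185031420, 156952432, 8394022, 323680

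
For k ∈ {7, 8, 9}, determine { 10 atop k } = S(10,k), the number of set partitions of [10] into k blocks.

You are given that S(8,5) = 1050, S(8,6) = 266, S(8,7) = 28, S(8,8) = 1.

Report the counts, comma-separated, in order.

5880, 750, 45

row 9: T[9][6]=6·266+1050=2646  T[9][7]=7·28+266=462  T[9][8]=8·1+28=36  T[9][9]=9·0+1=1
row 10: T[10][7]=7·462+2646=5880  T[10][8]=8·36+462=750  T[10][9]=9·1+36=45
Read S(10,7) = 5880, S(10,8) = 750, S(10,9) = 45.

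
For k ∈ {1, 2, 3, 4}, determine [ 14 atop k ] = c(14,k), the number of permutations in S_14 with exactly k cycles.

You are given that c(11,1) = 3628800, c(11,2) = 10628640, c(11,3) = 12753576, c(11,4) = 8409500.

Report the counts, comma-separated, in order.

row 12: T[12][1]=11·3628800+0=39916800  T[12][2]=11·10628640+3628800=120543840  T[12][3]=11·12753576+10628640=150917976  T[12][4]=11·8409500+12753576=105258076
row 13: T[13][1]=12·39916800+0=479001600  T[13][2]=12·120543840+39916800=1486442880  T[13][3]=12·150917976+120543840=1931559552  T[13][4]=12·105258076+150917976=1414014888
row 14: T[14][1]=13·479001600+0=6227020800  T[14][2]=13·1486442880+479001600=19802759040  T[14][3]=13·1931559552+1486442880=26596717056  T[14][4]=13·1414014888+1931559552=20313753096
Read c(14,1) = 6227020800, c(14,2) = 19802759040, c(14,3) = 26596717056, c(14,4) = 20313753096.

6227020800, 19802759040, 26596717056, 20313753096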